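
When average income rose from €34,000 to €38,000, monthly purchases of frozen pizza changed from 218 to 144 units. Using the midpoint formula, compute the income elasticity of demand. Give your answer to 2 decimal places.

ΔQ = -74, ΔI = 4000. Midpoints: Ī = 36,000, Q̄ = 181.0.
ε_I = (ΔQ/ΔI)(Ī/Q̄) = (-74/4000)(36000/181.0).
ε_I < 0, so the good is inferior.

-3.68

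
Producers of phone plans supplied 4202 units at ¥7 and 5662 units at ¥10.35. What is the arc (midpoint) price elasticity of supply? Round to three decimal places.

ΔQ = 5662 − 4202 = 1460; ΔP = 10.35 − 7 = 3.35.
Midpoints: P̄ = 8.68, Q̄ = 4932.0.
ε_s = (ΔQ/ΔP)(P̄/Q̄) = (1460/3.35)(8.68/4932.0).

0.767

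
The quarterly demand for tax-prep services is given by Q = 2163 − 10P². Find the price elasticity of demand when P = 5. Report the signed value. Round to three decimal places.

-0.261

At P = 5, Q = 1913.
dQ/dP = −20P = -100.
ε = (dQ/dP)(P/Q) = (-100)(5/1913).
|ε| < 1, so demand is inelastic at this price.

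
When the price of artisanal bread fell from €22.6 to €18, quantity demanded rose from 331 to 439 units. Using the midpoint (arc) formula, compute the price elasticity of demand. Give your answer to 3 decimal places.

ΔQ = 439 − 331 = 108; ΔP = 18 − 22.6 = -4.6.
Midpoints: P̄ = 20.30, Q̄ = 385.0.
ε = (ΔQ/ΔP)(P̄/Q̄) = (108/-4.6)(20.30/385.0).

-1.238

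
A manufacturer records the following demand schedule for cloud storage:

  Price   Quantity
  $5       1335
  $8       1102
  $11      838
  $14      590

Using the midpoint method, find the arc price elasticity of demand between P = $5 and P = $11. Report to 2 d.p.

-0.61

At P = 5, Q = 1335; at P = 11, Q = 838.
ΔQ = -497, ΔP = 6. Midpoints: P̄ = 8.00, Q̄ = 1086.5.
ε = (ΔQ/ΔP)(P̄/Q̄) = (-497/6)(8.00/1086.5).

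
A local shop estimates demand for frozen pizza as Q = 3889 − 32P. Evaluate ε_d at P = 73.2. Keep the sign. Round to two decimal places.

-1.51

At P = 73.2, Q = 1546.600.
dQ/dP = −32.
ε = (dQ/dP)(P/Q) = (-32)(73.2/1546.600).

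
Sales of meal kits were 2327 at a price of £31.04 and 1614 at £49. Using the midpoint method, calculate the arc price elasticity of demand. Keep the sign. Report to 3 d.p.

-0.806

ΔQ = 1614 − 2327 = -713; ΔP = 49 − 31.04 = 17.96.
Midpoints: P̄ = 40.02, Q̄ = 1970.5.
ε = (ΔQ/ΔP)(P̄/Q̄) = (-713/17.96)(40.02/1970.5).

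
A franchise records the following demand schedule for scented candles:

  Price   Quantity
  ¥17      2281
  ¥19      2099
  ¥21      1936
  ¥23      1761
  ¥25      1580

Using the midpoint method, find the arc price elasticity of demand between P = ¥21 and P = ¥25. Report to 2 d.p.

At P = 21, Q = 1936; at P = 25, Q = 1580.
ΔQ = -356, ΔP = 4. Midpoints: P̄ = 23.00, Q̄ = 1758.0.
ε = (ΔQ/ΔP)(P̄/Q̄) = (-356/4)(23.00/1758.0).

-1.16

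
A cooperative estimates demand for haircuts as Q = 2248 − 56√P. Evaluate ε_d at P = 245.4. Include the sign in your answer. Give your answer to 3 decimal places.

-0.320

At P = 245.4, Q = 1370.746.
dQ/dP = −56/(2√P) = -1.787.
ε = (dQ/dP)(P/Q) = (-1.787)(245.4/1370.746).
|ε| < 1, so demand is inelastic at this price.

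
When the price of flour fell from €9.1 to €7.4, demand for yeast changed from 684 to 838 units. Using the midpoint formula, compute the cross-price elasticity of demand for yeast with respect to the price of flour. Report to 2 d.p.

-0.98

ΔQ_x = 838 − 684 = 154; ΔP_y = 7.4 − 9.1 = -1.7.
Midpoints: P̄_y = 8.25, Q̄_x = 761.0.
ε_xy = (ΔQ_x/ΔP_y)(P̄_y/Q̄_x) = (154/-1.7)(8.25/761.0).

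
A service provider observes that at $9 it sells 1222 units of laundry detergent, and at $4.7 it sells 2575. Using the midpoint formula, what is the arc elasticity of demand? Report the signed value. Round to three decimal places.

ΔQ = 2575 − 1222 = 1353; ΔP = 4.7 − 9 = -4.3.
Midpoints: P̄ = 6.85, Q̄ = 1898.5.
ε = (ΔQ/ΔP)(P̄/Q̄) = (1353/-4.3)(6.85/1898.5).

-1.135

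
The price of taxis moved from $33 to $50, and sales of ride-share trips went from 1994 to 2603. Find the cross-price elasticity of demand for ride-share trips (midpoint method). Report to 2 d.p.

ΔQ_x = 2603 − 1994 = 609; ΔP_y = 50 − 33 = 17.
Midpoints: P̄_y = 41.50, Q̄_x = 2298.5.
ε_xy = (ΔQ_x/ΔP_y)(P̄_y/Q̄_x) = (609/17)(41.50/2298.5).

0.65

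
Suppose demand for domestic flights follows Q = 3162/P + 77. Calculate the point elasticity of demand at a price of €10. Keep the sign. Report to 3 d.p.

At P = 10, Q = 393.200.
dQ/dP = −3162/P² = -31.620.
ε = (dQ/dP)(P/Q) = (-31.620)(10/393.200).
|ε| < 1, so demand is inelastic at this price.

-0.804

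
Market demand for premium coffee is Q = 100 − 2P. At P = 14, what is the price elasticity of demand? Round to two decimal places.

-0.39

At P = 14, Q = 72.
dQ/dP = −2.
ε = (dQ/dP)(P/Q) = (-2)(14/72).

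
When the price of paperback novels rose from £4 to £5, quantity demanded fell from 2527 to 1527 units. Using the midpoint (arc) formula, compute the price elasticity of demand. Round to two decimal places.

ΔQ = 1527 − 2527 = -1000; ΔP = 5 − 4 = 1.
Midpoints: P̄ = 4.50, Q̄ = 2027.0.
ε = (ΔQ/ΔP)(P̄/Q̄) = (-1000/1)(4.50/2027.0).

-2.22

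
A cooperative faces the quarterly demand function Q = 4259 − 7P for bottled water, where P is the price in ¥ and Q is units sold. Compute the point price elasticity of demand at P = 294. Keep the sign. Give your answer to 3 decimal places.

At P = 294, Q = 2201.
dQ/dP = −7.
ε = (dQ/dP)(P/Q) = (-7)(294/2201).

-0.935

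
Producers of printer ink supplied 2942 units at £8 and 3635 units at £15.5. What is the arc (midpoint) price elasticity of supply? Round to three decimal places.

ΔQ = 3635 − 2942 = 693; ΔP = 15.5 − 8 = 7.5.
Midpoints: P̄ = 11.75, Q̄ = 3288.5.
ε_s = (ΔQ/ΔP)(P̄/Q̄) = (693/7.5)(11.75/3288.5).

0.330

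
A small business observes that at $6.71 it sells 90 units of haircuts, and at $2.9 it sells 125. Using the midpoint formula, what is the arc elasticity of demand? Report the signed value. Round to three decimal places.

-0.411

ΔQ = 125 − 90 = 35; ΔP = 2.9 − 6.71 = -3.81.
Midpoints: P̄ = 4.80, Q̄ = 107.5.
ε = (ΔQ/ΔP)(P̄/Q̄) = (35/-3.81)(4.80/107.5).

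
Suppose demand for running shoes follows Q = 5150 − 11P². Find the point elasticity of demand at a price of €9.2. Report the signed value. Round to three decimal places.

At P = 9.2, Q = 4218.960.
dQ/dP = −22P = -202.400.
ε = (dQ/dP)(P/Q) = (-202.400)(9.2/4218.960).

-0.441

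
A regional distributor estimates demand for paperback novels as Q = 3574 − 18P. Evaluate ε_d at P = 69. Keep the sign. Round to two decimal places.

-0.53

At P = 69, Q = 2332.
dQ/dP = −18.
ε = (dQ/dP)(P/Q) = (-18)(69/2332).
|ε| < 1, so demand is inelastic at this price.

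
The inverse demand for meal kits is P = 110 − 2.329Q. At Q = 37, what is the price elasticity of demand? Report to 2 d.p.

-0.28

At Q = 37, P = 110 − 2.329(37) = 23.83.
dP/dQ = −2.329, so dQ/dP = 1/(−2.329) = -0.429.
ε = (dQ/dP)(P/Q) = (-0.429)(23.83/37).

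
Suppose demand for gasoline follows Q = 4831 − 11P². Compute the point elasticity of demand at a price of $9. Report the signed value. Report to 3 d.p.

-0.452

At P = 9, Q = 3940.
dQ/dP = −22P = -198.
ε = (dQ/dP)(P/Q) = (-198)(9/3940).
|ε| < 1, so demand is inelastic at this price.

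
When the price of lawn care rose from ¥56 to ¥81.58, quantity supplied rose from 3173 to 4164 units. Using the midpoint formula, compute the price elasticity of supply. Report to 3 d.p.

0.726

ΔQ = 4164 − 3173 = 991; ΔP = 81.58 − 56 = 25.58.
Midpoints: P̄ = 68.79, Q̄ = 3668.5.
ε_s = (ΔQ/ΔP)(P̄/Q̄) = (991/25.58)(68.79/3668.5).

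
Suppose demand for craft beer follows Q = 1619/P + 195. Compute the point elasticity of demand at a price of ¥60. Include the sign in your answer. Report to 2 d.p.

At P = 60, Q = 221.983.
dQ/dP = −1619/P² = -0.450.
ε = (dQ/dP)(P/Q) = (-0.450)(60/221.983).

-0.12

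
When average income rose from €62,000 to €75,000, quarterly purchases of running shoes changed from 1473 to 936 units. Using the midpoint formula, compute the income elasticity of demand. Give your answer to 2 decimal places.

ΔQ = -537, ΔI = 13000. Midpoints: Ī = 68,500, Q̄ = 1204.5.
ε_I = (ΔQ/ΔI)(Ī/Q̄) = (-537/13000)(68500/1204.5).
ε_I < 0, so the good is inferior.

-2.35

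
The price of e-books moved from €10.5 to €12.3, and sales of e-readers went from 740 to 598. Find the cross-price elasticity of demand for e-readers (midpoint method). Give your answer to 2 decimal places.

-1.34

ΔQ_x = 598 − 740 = -142; ΔP_y = 12.3 − 10.5 = 1.8.
Midpoints: P̄_y = 11.40, Q̄_x = 669.0.
ε_xy = (ΔQ_x/ΔP_y)(P̄_y/Q̄_x) = (-142/1.8)(11.40/669.0).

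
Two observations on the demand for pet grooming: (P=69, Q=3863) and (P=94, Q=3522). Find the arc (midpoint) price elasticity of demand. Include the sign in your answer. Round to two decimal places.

-0.30

ΔQ = 3522 − 3863 = -341; ΔP = 94 − 69 = 25.
Midpoints: P̄ = 81.50, Q̄ = 3692.5.
ε = (ΔQ/ΔP)(P̄/Q̄) = (-341/25)(81.50/3692.5).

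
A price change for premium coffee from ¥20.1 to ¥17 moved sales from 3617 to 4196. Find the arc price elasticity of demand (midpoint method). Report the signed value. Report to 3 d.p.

ΔQ = 4196 − 3617 = 579; ΔP = 17 − 20.1 = -3.1.
Midpoints: P̄ = 18.55, Q̄ = 3906.5.
ε = (ΔQ/ΔP)(P̄/Q̄) = (579/-3.1)(18.55/3906.5).

-0.887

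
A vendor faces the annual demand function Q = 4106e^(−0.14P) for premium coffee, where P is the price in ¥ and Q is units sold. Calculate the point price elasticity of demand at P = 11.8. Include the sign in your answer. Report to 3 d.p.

At P = 11.8, Q = 786.981.
dQ/dP = −0.14·4106e^(−0.14P) = −0.14Q = -110.177.
ε = (dQ/dP)(P/Q) = (-110.177)(11.8/786.981).

-1.652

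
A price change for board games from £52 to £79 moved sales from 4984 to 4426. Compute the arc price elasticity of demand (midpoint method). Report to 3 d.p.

-0.288

ΔQ = 4426 − 4984 = -558; ΔP = 79 − 52 = 27.
Midpoints: P̄ = 65.50, Q̄ = 4705.0.
ε = (ΔQ/ΔP)(P̄/Q̄) = (-558/27)(65.50/4705.0).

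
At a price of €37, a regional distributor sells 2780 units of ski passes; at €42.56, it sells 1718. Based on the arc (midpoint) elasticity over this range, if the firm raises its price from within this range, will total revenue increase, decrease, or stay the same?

Arc ε = (-1062/5.56)(39.78/2249.0) ≈ -3.379.
|ε| = 3.38 > 1, so demand is elastic. A price rise therefore reduces total revenue.

decrease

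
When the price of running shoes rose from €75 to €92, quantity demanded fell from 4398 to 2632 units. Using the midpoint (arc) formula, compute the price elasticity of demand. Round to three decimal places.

ΔQ = 2632 − 4398 = -1766; ΔP = 92 − 75 = 17.
Midpoints: P̄ = 83.50, Q̄ = 3515.0.
ε = (ΔQ/ΔP)(P̄/Q̄) = (-1766/17)(83.50/3515.0).

-2.468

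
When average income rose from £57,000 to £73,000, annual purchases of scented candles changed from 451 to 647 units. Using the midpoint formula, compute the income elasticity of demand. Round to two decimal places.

1.45

ΔQ = 196, ΔI = 16000. Midpoints: Ī = 65,000, Q̄ = 549.0.
ε_I = (ΔQ/ΔI)(Ī/Q̄) = (196/16000)(65000/549.0).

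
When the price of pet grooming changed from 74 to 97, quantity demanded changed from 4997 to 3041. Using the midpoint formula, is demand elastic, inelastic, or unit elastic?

elastic

Arc ε ≈ -1.809.
|ε| = 1.81 > 1.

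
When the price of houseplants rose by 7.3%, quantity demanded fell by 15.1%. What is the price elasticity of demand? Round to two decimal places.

-2.07

ε = %ΔQ / %ΔP = (-15.1)/(7.3) = -2.068.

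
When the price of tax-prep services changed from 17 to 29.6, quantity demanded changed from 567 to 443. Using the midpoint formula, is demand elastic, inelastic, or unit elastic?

Arc ε ≈ -0.454.
|ε| = 0.45 < 1.

inelastic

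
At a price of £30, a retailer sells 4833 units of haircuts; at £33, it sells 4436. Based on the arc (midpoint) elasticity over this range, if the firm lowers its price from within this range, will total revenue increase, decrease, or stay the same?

Arc ε = (-397/3)(31.50/4634.5) ≈ -0.899.
|ε| = 0.90 < 1, so demand is inelastic. A price cut therefore reduces total revenue.

decrease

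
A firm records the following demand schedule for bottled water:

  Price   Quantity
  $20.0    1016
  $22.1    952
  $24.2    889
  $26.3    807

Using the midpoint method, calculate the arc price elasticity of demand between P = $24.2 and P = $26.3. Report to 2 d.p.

-1.16

At P = 24.2, Q = 889; at P = 26.3, Q = 807.
ΔQ = -82, ΔP = 2.1. Midpoints: P̄ = 25.25, Q̄ = 848.0.
ε = (ΔQ/ΔP)(P̄/Q̄) = (-82/2.1)(25.25/848.0).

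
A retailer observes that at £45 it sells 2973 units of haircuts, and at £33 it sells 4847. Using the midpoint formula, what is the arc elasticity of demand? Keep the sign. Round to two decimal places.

-1.56

ΔQ = 4847 − 2973 = 1874; ΔP = 33 − 45 = -12.
Midpoints: P̄ = 39.00, Q̄ = 3910.0.
ε = (ΔQ/ΔP)(P̄/Q̄) = (1874/-12)(39.00/3910.0).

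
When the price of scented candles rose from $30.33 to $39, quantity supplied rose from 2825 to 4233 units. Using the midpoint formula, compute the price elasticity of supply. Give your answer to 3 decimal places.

ΔQ = 4233 − 2825 = 1408; ΔP = 39 − 30.33 = 8.67.
Midpoints: P̄ = 34.66, Q̄ = 3529.0.
ε_s = (ΔQ/ΔP)(P̄/Q̄) = (1408/8.67)(34.66/3529.0).

1.595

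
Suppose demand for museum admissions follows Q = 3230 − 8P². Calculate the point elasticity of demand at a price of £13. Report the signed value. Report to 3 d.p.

-1.440

At P = 13, Q = 1878.
dQ/dP = −16P = -208.
ε = (dQ/dP)(P/Q) = (-208)(13/1878).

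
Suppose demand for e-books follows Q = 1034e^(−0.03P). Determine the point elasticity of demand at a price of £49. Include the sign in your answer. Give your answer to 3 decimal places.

-1.470

At P = 49, Q = 237.743.
dQ/dP = −0.03·1034e^(−0.03P) = −0.03Q = -7.132.
ε = (dQ/dP)(P/Q) = (-7.132)(49/237.743).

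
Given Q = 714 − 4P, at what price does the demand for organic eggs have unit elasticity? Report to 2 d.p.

89.25

For linear demand Q = a − bP, ε = −bP/(a − bP). |ε| = 1 when bP = a − bP, i.e. P = a/(2b).
P = 714/(2·4) = 714/8 = 89.2500.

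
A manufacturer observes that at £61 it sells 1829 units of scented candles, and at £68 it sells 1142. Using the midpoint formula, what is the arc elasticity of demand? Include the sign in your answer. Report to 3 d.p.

ΔQ = 1142 − 1829 = -687; ΔP = 68 − 61 = 7.
Midpoints: P̄ = 64.50, Q̄ = 1485.5.
ε = (ΔQ/ΔP)(P̄/Q̄) = (-687/7)(64.50/1485.5).

-4.261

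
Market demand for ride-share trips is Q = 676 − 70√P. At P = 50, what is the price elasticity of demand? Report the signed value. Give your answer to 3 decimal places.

At P = 50, Q = 181.025.
dQ/dP = −70/(2√P) = -4.950.
ε = (dQ/dP)(P/Q) = (-4.950)(50/181.025).

-1.367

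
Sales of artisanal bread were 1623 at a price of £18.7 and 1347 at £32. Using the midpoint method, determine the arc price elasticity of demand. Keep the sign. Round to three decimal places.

-0.354

ΔQ = 1347 − 1623 = -276; ΔP = 32 − 18.7 = 13.3.
Midpoints: P̄ = 25.35, Q̄ = 1485.0.
ε = (ΔQ/ΔP)(P̄/Q̄) = (-276/13.3)(25.35/1485.0).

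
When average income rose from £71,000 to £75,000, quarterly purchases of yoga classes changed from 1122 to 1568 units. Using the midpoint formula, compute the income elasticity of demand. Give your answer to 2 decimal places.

6.05

ΔQ = 446, ΔI = 4000. Midpoints: Ī = 73,000, Q̄ = 1345.0.
ε_I = (ΔQ/ΔI)(Ī/Q̄) = (446/4000)(73000/1345.0).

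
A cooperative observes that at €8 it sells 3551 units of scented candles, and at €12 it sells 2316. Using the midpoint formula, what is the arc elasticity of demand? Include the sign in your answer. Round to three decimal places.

-1.052

ΔQ = 2316 − 3551 = -1235; ΔP = 12 − 8 = 4.
Midpoints: P̄ = 10.00, Q̄ = 2933.5.
ε = (ΔQ/ΔP)(P̄/Q̄) = (-1235/4)(10.00/2933.5).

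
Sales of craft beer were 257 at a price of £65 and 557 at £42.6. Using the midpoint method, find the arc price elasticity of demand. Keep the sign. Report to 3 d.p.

ΔQ = 557 − 257 = 300; ΔP = 42.6 − 65 = -22.4.
Midpoints: P̄ = 53.80, Q̄ = 407.0.
ε = (ΔQ/ΔP)(P̄/Q̄) = (300/-22.4)(53.80/407.0).

-1.770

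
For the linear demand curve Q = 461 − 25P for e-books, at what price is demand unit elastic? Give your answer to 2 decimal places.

For linear demand Q = a − bP, ε = −bP/(a − bP). |ε| = 1 when bP = a − bP, i.e. P = a/(2b).
P = 461/(2·25) = 461/50 = 9.2200.

9.22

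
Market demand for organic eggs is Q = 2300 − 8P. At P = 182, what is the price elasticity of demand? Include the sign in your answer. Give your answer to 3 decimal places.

-1.725

At P = 182, Q = 844.
dQ/dP = −8.
ε = (dQ/dP)(P/Q) = (-8)(182/844).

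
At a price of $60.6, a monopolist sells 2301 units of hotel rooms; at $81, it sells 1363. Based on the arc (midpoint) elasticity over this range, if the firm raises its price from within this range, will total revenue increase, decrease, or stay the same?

Arc ε = (-938/20.4)(70.80/1832.0) ≈ -1.777.
|ε| = 1.78 > 1, so demand is elastic. A price rise therefore reduces total revenue.

decrease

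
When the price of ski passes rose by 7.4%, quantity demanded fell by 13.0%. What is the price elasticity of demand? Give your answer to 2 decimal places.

ε = %ΔQ / %ΔP = (-13.0)/(7.4) = -1.757.

-1.76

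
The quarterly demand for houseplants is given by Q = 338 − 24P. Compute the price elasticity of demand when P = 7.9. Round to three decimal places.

At P = 7.9, Q = 148.400.
dQ/dP = −24.
ε = (dQ/dP)(P/Q) = (-24)(7.9/148.400).

-1.278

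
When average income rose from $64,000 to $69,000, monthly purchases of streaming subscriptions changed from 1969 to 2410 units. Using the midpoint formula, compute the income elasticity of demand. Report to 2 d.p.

ΔQ = 441, ΔI = 5000. Midpoints: Ī = 66,500, Q̄ = 2189.5.
ε_I = (ΔQ/ΔI)(Ī/Q̄) = (441/5000)(66500/2189.5).
ε_I > 0, so the good is normal.

2.68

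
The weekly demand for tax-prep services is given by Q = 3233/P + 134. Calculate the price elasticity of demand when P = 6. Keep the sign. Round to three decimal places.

At P = 6, Q = 672.833.
dQ/dP = −3233/P² = -89.806.
ε = (dQ/dP)(P/Q) = (-89.806)(6/672.833).

-0.801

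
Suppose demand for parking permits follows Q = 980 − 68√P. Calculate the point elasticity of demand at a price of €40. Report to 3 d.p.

-0.391

At P = 40, Q = 549.930.
dQ/dP = −68/(2√P) = -5.376.
ε = (dQ/dP)(P/Q) = (-5.376)(40/549.930).
|ε| < 1, so demand is inelastic at this price.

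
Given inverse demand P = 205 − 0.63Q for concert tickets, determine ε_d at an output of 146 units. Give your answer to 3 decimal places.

-1.229

At Q = 146, P = 205 − 0.63(146) = 113.02.
dP/dQ = −0.63, so dQ/dP = 1/(−0.63) = -1.587.
ε = (dQ/dP)(P/Q) = (-1.587)(113.02/146).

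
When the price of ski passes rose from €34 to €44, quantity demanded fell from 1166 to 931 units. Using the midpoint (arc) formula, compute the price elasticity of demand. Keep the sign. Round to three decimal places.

ΔQ = 931 − 1166 = -235; ΔP = 44 − 34 = 10.
Midpoints: P̄ = 39.00, Q̄ = 1048.5.
ε = (ΔQ/ΔP)(P̄/Q̄) = (-235/10)(39.00/1048.5).

-0.874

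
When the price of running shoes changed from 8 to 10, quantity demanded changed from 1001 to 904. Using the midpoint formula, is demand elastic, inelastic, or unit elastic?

inelastic

Arc ε ≈ -0.458.
|ε| = 0.46 < 1.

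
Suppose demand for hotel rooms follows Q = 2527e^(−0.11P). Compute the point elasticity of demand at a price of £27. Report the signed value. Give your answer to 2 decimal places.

-2.97

At P = 27, Q = 129.643.
dQ/dP = −0.11·2527e^(−0.11P) = −0.11Q = -14.261.
ε = (dQ/dP)(P/Q) = (-14.261)(27/129.643).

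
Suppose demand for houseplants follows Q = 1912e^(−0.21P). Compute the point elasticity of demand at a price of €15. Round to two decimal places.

-3.15

At P = 15, Q = 81.933.
dQ/dP = −0.21·1912e^(−0.21P) = −0.21Q = -17.206.
ε = (dQ/dP)(P/Q) = (-17.206)(15/81.933).
|ε| > 1, so demand is elastic at this price.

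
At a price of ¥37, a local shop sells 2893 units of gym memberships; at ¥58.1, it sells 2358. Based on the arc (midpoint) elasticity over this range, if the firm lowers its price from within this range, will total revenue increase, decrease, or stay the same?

Arc ε = (-535/21.1)(47.55/2625.5) ≈ -0.459.
|ε| = 0.46 < 1, so demand is inelastic. A price cut therefore reduces total revenue.

decrease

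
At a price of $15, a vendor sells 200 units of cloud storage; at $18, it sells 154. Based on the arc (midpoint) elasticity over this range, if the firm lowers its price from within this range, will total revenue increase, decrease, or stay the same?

increase

Arc ε = (-46/3)(16.50/177.0) ≈ -1.429.
|ε| = 1.43 > 1, so demand is elastic. A price cut therefore raises total revenue.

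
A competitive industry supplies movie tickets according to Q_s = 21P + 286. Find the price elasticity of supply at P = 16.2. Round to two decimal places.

At P = 16.2, Q_s = 626.20.
dQ_s/dP = 21.
ε_s = (dQ_s/dP)(P/Q_s) = (21)(16.2/626.20).

0.54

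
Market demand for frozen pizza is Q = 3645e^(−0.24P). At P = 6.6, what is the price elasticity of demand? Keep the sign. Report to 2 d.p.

At P = 6.6, Q = 747.782.
dQ/dP = −0.24·3645e^(−0.24P) = −0.24Q = -179.468.
ε = (dQ/dP)(P/Q) = (-179.468)(6.6/747.782).

-1.58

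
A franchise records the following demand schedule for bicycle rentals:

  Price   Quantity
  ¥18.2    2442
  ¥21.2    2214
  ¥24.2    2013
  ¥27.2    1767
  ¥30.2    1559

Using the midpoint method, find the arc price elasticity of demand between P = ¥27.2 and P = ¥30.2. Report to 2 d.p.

-1.20

At P = 27.2, Q = 1767; at P = 30.2, Q = 1559.
ΔQ = -208, ΔP = 3.0. Midpoints: P̄ = 28.70, Q̄ = 1663.0.
ε = (ΔQ/ΔP)(P̄/Q̄) = (-208/3.0)(28.70/1663.0).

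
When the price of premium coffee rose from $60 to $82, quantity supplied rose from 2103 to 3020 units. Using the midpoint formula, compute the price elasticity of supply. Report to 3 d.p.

1.155

ΔQ = 3020 − 2103 = 917; ΔP = 82 − 60 = 22.
Midpoints: P̄ = 71.00, Q̄ = 2561.5.
ε_s = (ΔQ/ΔP)(P̄/Q̄) = (917/22)(71.00/2561.5).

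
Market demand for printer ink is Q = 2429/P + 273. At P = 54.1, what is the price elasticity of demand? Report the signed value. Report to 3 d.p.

At P = 54.1, Q = 317.898.
dQ/dP = −2429/P² = -0.830.
ε = (dQ/dP)(P/Q) = (-0.830)(54.1/317.898).

-0.141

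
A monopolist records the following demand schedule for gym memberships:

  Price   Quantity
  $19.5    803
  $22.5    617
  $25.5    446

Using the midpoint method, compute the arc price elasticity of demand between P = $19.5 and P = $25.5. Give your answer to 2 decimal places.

At P = 19.5, Q = 803; at P = 25.5, Q = 446.
ΔQ = -357, ΔP = 6.0. Midpoints: P̄ = 22.50, Q̄ = 624.5.
ε = (ΔQ/ΔP)(P̄/Q̄) = (-357/6.0)(22.50/624.5).

-2.14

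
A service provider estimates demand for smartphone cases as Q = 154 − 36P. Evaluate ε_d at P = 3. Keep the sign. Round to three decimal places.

At P = 3, Q = 46.
dQ/dP = −36.
ε = (dQ/dP)(P/Q) = (-36)(3/46).
|ε| > 1, so demand is elastic at this price.

-2.348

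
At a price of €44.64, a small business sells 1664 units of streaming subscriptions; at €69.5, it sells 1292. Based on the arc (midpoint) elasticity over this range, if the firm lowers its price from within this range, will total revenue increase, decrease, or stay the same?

decrease

Arc ε = (-372/24.86)(57.07/1478.0) ≈ -0.578.
|ε| = 0.58 < 1, so demand is inelastic. A price cut therefore reduces total revenue.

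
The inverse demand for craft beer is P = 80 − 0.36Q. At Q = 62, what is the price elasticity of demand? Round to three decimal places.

-2.584

At Q = 62, P = 80 − 0.36(62) = 57.68.
dP/dQ = −0.36, so dQ/dP = 1/(−0.36) = -2.778.
ε = (dQ/dP)(P/Q) = (-2.778)(57.68/62).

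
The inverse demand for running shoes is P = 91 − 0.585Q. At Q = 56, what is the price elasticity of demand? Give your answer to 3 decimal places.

At Q = 56, P = 91 − 0.585(56) = 58.24.
dP/dQ = −0.585, so dQ/dP = 1/(−0.585) = -1.709.
ε = (dQ/dP)(P/Q) = (-1.709)(58.24/56).

-1.778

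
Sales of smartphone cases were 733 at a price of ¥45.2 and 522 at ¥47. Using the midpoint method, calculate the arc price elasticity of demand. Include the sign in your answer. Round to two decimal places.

ΔQ = 522 − 733 = -211; ΔP = 47 − 45.2 = 1.8.
Midpoints: P̄ = 46.10, Q̄ = 627.5.
ε = (ΔQ/ΔP)(P̄/Q̄) = (-211/1.8)(46.10/627.5).

-8.61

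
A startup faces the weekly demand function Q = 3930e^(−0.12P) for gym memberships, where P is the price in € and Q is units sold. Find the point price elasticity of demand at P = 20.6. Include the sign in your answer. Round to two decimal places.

-2.47

At P = 20.6, Q = 331.754.
dQ/dP = −0.12·3930e^(−0.12P) = −0.12Q = -39.811.
ε = (dQ/dP)(P/Q) = (-39.811)(20.6/331.754).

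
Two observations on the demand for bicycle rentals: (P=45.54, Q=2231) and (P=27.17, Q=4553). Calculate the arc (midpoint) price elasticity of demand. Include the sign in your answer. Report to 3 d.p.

ΔQ = 4553 − 2231 = 2322; ΔP = 27.17 − 45.54 = -18.37.
Midpoints: P̄ = 36.36, Q̄ = 3392.0.
ε = (ΔQ/ΔP)(P̄/Q̄) = (2322/-18.37)(36.36/3392.0).

-1.355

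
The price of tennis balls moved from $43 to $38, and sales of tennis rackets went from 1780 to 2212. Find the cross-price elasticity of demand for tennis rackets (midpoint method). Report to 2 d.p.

ΔQ_x = 2212 − 1780 = 432; ΔP_y = 38 − 43 = -5.
Midpoints: P̄_y = 40.50, Q̄_x = 1996.0.
ε_xy = (ΔQ_x/ΔP_y)(P̄_y/Q̄_x) = (432/-5)(40.50/1996.0).

-1.75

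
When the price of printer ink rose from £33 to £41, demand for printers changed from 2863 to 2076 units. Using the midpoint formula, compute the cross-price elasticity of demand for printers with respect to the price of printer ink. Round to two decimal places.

ΔQ_x = 2076 − 2863 = -787; ΔP_y = 41 − 33 = 8.
Midpoints: P̄_y = 37.00, Q̄_x = 2469.5.
ε_xy = (ΔQ_x/ΔP_y)(P̄_y/Q̄_x) = (-787/8)(37.00/2469.5).

-1.47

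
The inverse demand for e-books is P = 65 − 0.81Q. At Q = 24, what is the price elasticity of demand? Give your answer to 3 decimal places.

At Q = 24, P = 65 − 0.81(24) = 45.56.
dP/dQ = −0.81, so dQ/dP = 1/(−0.81) = -1.235.
ε = (dQ/dP)(P/Q) = (-1.235)(45.56/24).

-2.344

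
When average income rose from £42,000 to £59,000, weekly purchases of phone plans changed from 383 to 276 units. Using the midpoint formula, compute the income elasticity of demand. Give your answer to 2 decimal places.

ΔQ = -107, ΔI = 17000. Midpoints: Ī = 50,500, Q̄ = 329.5.
ε_I = (ΔQ/ΔI)(Ī/Q̄) = (-107/17000)(50500/329.5).
ε_I < 0, so the good is inferior.

-0.96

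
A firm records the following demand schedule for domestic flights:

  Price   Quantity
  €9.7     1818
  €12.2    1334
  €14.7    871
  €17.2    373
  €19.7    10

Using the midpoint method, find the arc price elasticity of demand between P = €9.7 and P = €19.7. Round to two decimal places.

At P = 9.7, Q = 1818; at P = 19.7, Q = 10.
ΔQ = -1808, ΔP = 10.0. Midpoints: P̄ = 14.70, Q̄ = 914.0.
ε = (ΔQ/ΔP)(P̄/Q̄) = (-1808/10.0)(14.70/914.0).

-2.91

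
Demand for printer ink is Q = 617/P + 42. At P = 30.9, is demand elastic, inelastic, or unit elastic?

inelastic

Q = 61.968, dQ/dP = -0.646.
ε = (dQ/dP)(P/Q) ≈ -0.322.
|ε| = 0.32 < 1.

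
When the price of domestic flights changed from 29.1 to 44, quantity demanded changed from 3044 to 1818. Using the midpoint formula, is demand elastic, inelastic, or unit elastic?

Arc ε ≈ -1.237.
|ε| = 1.24 > 1.

elastic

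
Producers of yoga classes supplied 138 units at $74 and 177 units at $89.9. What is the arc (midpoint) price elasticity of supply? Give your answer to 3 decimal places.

1.276

ΔQ = 177 − 138 = 39; ΔP = 89.9 − 74 = 15.9.
Midpoints: P̄ = 81.95, Q̄ = 157.5.
ε_s = (ΔQ/ΔP)(P̄/Q̄) = (39/15.9)(81.95/157.5).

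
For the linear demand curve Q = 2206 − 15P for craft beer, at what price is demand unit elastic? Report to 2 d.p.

73.53

For linear demand Q = a − bP, ε = −bP/(a − bP). |ε| = 1 when bP = a − bP, i.e. P = a/(2b).
P = 2206/(2·15) = 2206/30 = 73.5333.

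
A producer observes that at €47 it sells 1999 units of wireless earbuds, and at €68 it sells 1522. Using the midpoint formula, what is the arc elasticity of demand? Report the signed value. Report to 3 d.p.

-0.742

ΔQ = 1522 − 1999 = -477; ΔP = 68 − 47 = 21.
Midpoints: P̄ = 57.50, Q̄ = 1760.5.
ε = (ΔQ/ΔP)(P̄/Q̄) = (-477/21)(57.50/1760.5).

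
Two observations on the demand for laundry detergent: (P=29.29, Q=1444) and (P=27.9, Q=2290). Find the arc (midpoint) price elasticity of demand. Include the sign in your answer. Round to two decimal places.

-9.32

ΔQ = 2290 − 1444 = 846; ΔP = 27.9 − 29.29 = -1.39.
Midpoints: P̄ = 28.59, Q̄ = 1867.0.
ε = (ΔQ/ΔP)(P̄/Q̄) = (846/-1.39)(28.59/1867.0).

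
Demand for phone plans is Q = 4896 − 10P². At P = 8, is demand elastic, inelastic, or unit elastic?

inelastic

Q = 4256, dQ/dP = -160.
ε = (dQ/dP)(P/Q) ≈ -0.301.
|ε| = 0.30 < 1.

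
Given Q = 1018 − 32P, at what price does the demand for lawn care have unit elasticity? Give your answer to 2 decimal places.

15.91

For linear demand Q = a − bP, ε = −bP/(a − bP). |ε| = 1 when bP = a − bP, i.e. P = a/(2b).
P = 1018/(2·32) = 1018/64 = 15.9062.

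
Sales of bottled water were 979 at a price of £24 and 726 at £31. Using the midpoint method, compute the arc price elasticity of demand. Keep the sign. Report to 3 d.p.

ΔQ = 726 − 979 = -253; ΔP = 31 − 24 = 7.
Midpoints: P̄ = 27.50, Q̄ = 852.5.
ε = (ΔQ/ΔP)(P̄/Q̄) = (-253/7)(27.50/852.5).

-1.166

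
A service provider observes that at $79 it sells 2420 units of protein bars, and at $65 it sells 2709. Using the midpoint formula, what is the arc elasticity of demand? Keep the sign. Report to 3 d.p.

ΔQ = 2709 − 2420 = 289; ΔP = 65 − 79 = -14.
Midpoints: P̄ = 72.00, Q̄ = 2564.5.
ε = (ΔQ/ΔP)(P̄/Q̄) = (289/-14)(72.00/2564.5).

-0.580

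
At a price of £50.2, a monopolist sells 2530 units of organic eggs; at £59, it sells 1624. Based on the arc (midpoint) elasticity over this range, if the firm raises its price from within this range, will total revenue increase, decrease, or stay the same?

Arc ε = (-906/8.8)(54.60/2077.0) ≈ -2.706.
|ε| = 2.71 > 1, so demand is elastic. A price rise therefore reduces total revenue.

decrease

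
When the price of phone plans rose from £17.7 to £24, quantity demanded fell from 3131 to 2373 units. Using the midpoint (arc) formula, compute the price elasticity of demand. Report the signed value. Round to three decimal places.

-0.912

ΔQ = 2373 − 3131 = -758; ΔP = 24 − 17.7 = 6.3.
Midpoints: P̄ = 20.85, Q̄ = 2752.0.
ε = (ΔQ/ΔP)(P̄/Q̄) = (-758/6.3)(20.85/2752.0).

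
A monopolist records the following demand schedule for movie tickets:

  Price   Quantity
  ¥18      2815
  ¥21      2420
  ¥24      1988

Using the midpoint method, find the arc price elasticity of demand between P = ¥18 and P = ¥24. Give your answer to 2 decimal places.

-1.21

At P = 18, Q = 2815; at P = 24, Q = 1988.
ΔQ = -827, ΔP = 6. Midpoints: P̄ = 21.00, Q̄ = 2401.5.
ε = (ΔQ/ΔP)(P̄/Q̄) = (-827/6)(21.00/2401.5).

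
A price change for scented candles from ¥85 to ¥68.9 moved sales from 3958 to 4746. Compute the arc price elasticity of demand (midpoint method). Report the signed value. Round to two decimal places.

ΔQ = 4746 − 3958 = 788; ΔP = 68.9 − 85 = -16.1.
Midpoints: P̄ = 76.95, Q̄ = 4352.0.
ε = (ΔQ/ΔP)(P̄/Q̄) = (788/-16.1)(76.95/4352.0).

-0.87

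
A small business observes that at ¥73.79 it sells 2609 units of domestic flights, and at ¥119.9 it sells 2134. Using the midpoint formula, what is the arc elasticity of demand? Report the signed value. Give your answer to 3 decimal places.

ΔQ = 2134 − 2609 = -475; ΔP = 119.9 − 73.79 = 46.11.
Midpoints: P̄ = 96.84, Q̄ = 2371.5.
ε = (ΔQ/ΔP)(P̄/Q̄) = (-475/46.11)(96.84/2371.5).

-0.421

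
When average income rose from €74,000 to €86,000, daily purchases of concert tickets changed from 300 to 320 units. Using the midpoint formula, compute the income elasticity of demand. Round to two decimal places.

ΔQ = 20, ΔI = 12000. Midpoints: Ī = 80,000, Q̄ = 310.0.
ε_I = (ΔQ/ΔI)(Ī/Q̄) = (20/12000)(80000/310.0).
ε_I > 0, so the good is normal.

0.43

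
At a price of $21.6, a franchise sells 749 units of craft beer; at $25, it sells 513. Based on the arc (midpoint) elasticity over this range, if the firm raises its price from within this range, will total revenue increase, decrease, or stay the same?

decrease

Arc ε = (-236/3.4)(23.30/631.0) ≈ -2.563.
|ε| = 2.56 > 1, so demand is elastic. A price rise therefore reduces total revenue.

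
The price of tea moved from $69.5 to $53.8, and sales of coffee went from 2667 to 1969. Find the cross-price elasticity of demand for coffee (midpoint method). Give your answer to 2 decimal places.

1.18

ΔQ_x = 1969 − 2667 = -698; ΔP_y = 53.8 − 69.5 = -15.7.
Midpoints: P̄_y = 61.65, Q̄_x = 2318.0.
ε_xy = (ΔQ_x/ΔP_y)(P̄_y/Q̄_x) = (-698/-15.7)(61.65/2318.0).
ε_xy > 0, so the goods are substitutes.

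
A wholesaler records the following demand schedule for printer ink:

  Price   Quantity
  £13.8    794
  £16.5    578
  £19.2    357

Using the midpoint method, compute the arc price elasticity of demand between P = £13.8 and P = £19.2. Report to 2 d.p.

-2.32

At P = 13.8, Q = 794; at P = 19.2, Q = 357.
ΔQ = -437, ΔP = 5.4. Midpoints: P̄ = 16.50, Q̄ = 575.5.
ε = (ΔQ/ΔP)(P̄/Q̄) = (-437/5.4)(16.50/575.5).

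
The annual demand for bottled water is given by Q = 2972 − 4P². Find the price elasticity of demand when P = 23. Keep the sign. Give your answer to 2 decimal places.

-4.94

At P = 23, Q = 856.
dQ/dP = −8P = -184.
ε = (dQ/dP)(P/Q) = (-184)(23/856).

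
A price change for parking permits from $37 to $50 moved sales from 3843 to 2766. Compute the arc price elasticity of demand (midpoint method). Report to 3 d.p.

ΔQ = 2766 − 3843 = -1077; ΔP = 50 − 37 = 13.
Midpoints: P̄ = 43.50, Q̄ = 3304.5.
ε = (ΔQ/ΔP)(P̄/Q̄) = (-1077/13)(43.50/3304.5).

-1.091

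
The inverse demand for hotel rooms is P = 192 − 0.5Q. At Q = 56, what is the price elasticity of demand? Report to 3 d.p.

At Q = 56, P = 192 − 0.5(56) = 164.00.
dP/dQ = −0.5, so dQ/dP = 1/(−0.5) = -2.000.
ε = (dQ/dP)(P/Q) = (-2.000)(164.00/56).

-5.857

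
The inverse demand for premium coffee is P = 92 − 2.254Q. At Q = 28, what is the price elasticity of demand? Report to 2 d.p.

-0.46

At Q = 28, P = 92 − 2.254(28) = 28.89.
dP/dQ = −2.254, so dQ/dP = 1/(−2.254) = -0.444.
ε = (dQ/dP)(P/Q) = (-0.444)(28.89/28).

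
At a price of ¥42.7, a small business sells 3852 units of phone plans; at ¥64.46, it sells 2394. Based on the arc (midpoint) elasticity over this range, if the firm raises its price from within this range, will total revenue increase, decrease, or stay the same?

Arc ε = (-1458/21.76)(53.58/3123.0) ≈ -1.150.
|ε| = 1.15 > 1, so demand is elastic. A price rise therefore reduces total revenue.

decrease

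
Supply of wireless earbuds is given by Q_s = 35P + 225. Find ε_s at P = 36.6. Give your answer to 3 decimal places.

0.851

At P = 36.6, Q_s = 1506.
dQ_s/dP = 35.
ε_s = (dQ_s/dP)(P/Q_s) = (35)(36.6/1506).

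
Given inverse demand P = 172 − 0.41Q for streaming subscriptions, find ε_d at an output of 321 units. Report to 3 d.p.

-0.307

At Q = 321, P = 172 − 0.41(321) = 40.39.
dP/dQ = −0.41, so dQ/dP = 1/(−0.41) = -2.439.
ε = (dQ/dP)(P/Q) = (-2.439)(40.39/321).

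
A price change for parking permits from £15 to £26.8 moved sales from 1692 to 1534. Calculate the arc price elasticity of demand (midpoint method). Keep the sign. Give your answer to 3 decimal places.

-0.173

ΔQ = 1534 − 1692 = -158; ΔP = 26.8 − 15 = 11.8.
Midpoints: P̄ = 20.90, Q̄ = 1613.0.
ε = (ΔQ/ΔP)(P̄/Q̄) = (-158/11.8)(20.90/1613.0).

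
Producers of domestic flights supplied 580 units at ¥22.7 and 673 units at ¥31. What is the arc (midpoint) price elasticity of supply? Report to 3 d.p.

ΔQ = 673 − 580 = 93; ΔP = 31 − 22.7 = 8.3.
Midpoints: P̄ = 26.85, Q̄ = 626.5.
ε_s = (ΔQ/ΔP)(P̄/Q̄) = (93/8.3)(26.85/626.5).

0.480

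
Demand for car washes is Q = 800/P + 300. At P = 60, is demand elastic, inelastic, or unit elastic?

Q = 313.333, dQ/dP = -0.222.
ε = (dQ/dP)(P/Q) ≈ -0.043.
|ε| = 0.04 < 1.

inelastic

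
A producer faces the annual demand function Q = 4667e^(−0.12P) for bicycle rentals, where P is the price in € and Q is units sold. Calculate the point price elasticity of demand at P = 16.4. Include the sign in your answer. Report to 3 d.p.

At P = 16.4, Q = 652.148.
dQ/dP = −0.12·4667e^(−0.12P) = −0.12Q = -78.258.
ε = (dQ/dP)(P/Q) = (-78.258)(16.4/652.148).
|ε| > 1, so demand is elastic at this price.

-1.968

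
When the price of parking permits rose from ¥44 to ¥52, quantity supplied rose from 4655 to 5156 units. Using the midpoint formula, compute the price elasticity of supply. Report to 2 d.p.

0.61

ΔQ = 5156 − 4655 = 501; ΔP = 52 − 44 = 8.
Midpoints: P̄ = 48.00, Q̄ = 4905.5.
ε_s = (ΔQ/ΔP)(P̄/Q̄) = (501/8)(48.00/4905.5).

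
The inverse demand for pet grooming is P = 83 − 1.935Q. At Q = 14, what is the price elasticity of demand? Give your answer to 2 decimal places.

At Q = 14, P = 83 − 1.935(14) = 55.91.
dP/dQ = −1.935, so dQ/dP = 1/(−1.935) = -0.517.
ε = (dQ/dP)(P/Q) = (-0.517)(55.91/14).

-2.06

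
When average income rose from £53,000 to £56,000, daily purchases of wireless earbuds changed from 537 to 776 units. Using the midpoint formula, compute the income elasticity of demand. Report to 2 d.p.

ΔQ = 239, ΔI = 3000. Midpoints: Ī = 54,500, Q̄ = 656.5.
ε_I = (ΔQ/ΔI)(Ī/Q̄) = (239/3000)(54500/656.5).

6.61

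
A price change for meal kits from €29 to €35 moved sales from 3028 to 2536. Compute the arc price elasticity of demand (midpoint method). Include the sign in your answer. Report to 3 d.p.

-0.943

ΔQ = 2536 − 3028 = -492; ΔP = 35 − 29 = 6.
Midpoints: P̄ = 32.00, Q̄ = 2782.0.
ε = (ΔQ/ΔP)(P̄/Q̄) = (-492/6)(32.00/2782.0).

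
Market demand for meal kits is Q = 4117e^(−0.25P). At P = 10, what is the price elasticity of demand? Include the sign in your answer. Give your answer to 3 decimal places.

At P = 10, Q = 337.944.
dQ/dP = −0.25·4117e^(−0.25P) = −0.25Q = -84.486.
ε = (dQ/dP)(P/Q) = (-84.486)(10/337.944).

-2.500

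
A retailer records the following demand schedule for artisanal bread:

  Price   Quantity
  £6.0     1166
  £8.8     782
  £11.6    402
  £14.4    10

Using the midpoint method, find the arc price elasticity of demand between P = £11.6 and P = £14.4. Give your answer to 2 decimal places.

At P = 11.6, Q = 402; at P = 14.4, Q = 10.
ΔQ = -392, ΔP = 2.8. Midpoints: P̄ = 13.00, Q̄ = 206.0.
ε = (ΔQ/ΔP)(P̄/Q̄) = (-392/2.8)(13.00/206.0).

-8.83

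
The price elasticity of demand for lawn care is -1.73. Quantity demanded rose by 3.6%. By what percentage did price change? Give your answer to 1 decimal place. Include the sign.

%ΔP ≈ %ΔQ / ε = (3.6%)/(-1.73) = -2.08%.

-2.1%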